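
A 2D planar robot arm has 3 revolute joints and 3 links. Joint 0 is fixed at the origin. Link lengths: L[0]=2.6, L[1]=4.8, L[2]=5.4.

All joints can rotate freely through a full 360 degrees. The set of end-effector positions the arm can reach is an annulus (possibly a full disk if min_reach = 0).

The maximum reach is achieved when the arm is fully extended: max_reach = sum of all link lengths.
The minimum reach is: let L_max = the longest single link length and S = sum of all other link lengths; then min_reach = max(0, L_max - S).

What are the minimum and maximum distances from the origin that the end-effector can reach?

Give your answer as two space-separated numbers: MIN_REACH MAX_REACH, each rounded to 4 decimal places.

Link lengths: [2.6, 4.8, 5.4]
max_reach = 2.6 + 4.8 + 5.4 = 12.8
L_max = max([2.6, 4.8, 5.4]) = 5.4
S (sum of others) = 12.8 - 5.4 = 7.4
min_reach = max(0, 5.4 - 7.4) = max(0, -2) = 0

Answer: 0.0000 12.8000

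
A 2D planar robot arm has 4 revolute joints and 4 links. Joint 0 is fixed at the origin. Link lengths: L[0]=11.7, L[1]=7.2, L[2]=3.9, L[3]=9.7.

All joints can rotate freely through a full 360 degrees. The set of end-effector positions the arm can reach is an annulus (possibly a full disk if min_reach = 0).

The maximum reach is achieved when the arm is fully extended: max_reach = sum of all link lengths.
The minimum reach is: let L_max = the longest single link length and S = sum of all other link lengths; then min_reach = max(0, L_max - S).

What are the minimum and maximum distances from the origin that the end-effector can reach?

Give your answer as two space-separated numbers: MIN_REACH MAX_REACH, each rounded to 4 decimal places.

Answer: 0.0000 32.5000

Derivation:
Link lengths: [11.7, 7.2, 3.9, 9.7]
max_reach = 11.7 + 7.2 + 3.9 + 9.7 = 32.5
L_max = max([11.7, 7.2, 3.9, 9.7]) = 11.7
S (sum of others) = 32.5 - 11.7 = 20.8
min_reach = max(0, 11.7 - 20.8) = max(0, -9.1) = 0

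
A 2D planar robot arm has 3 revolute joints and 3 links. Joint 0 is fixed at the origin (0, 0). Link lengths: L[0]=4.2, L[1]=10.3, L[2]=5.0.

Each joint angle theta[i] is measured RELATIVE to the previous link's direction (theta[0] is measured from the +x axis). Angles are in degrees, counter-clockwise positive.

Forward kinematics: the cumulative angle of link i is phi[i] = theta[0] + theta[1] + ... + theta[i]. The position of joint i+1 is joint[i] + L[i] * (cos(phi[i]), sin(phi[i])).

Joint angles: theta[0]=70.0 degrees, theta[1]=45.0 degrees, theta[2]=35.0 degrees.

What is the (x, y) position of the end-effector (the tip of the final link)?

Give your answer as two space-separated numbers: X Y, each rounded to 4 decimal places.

Answer: -7.2466 15.7817

Derivation:
joint[0] = (0.0000, 0.0000)  (base)
link 0: phi[0] = 70 = 70 deg
  cos(70 deg) = 0.3420, sin(70 deg) = 0.9397
  joint[1] = (0.0000, 0.0000) + 4.2 * (0.3420, 0.9397) = (0.0000 + 1.4365, 0.0000 + 3.9467) = (1.4365, 3.9467)
link 1: phi[1] = 70 + 45 = 115 deg
  cos(115 deg) = -0.4226, sin(115 deg) = 0.9063
  joint[2] = (1.4365, 3.9467) + 10.3 * (-0.4226, 0.9063) = (1.4365 + -4.3530, 3.9467 + 9.3350) = (-2.9165, 13.2817)
link 2: phi[2] = 70 + 45 + 35 = 150 deg
  cos(150 deg) = -0.8660, sin(150 deg) = 0.5000
  joint[3] = (-2.9165, 13.2817) + 5 * (-0.8660, 0.5000) = (-2.9165 + -4.3301, 13.2817 + 2.5000) = (-7.2466, 15.7817)
End effector: (-7.2466, 15.7817)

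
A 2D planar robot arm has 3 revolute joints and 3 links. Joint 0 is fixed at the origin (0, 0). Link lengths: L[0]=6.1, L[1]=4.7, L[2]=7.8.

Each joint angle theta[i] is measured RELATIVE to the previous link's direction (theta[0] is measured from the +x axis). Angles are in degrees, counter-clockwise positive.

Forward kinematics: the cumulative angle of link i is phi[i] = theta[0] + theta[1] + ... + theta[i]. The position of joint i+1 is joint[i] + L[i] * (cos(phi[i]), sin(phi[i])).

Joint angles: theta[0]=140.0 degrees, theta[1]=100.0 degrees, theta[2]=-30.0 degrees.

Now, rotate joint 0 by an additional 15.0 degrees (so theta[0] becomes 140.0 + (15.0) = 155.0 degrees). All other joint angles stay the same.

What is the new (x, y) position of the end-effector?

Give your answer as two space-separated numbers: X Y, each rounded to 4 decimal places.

Answer: -12.2604 -7.4773

Derivation:
joint[0] = (0.0000, 0.0000)  (base)
link 0: phi[0] = 155 = 155 deg
  cos(155 deg) = -0.9063, sin(155 deg) = 0.4226
  joint[1] = (0.0000, 0.0000) + 6.1 * (-0.9063, 0.4226) = (0.0000 + -5.5285, 0.0000 + 2.5780) = (-5.5285, 2.5780)
link 1: phi[1] = 155 + 100 = 255 deg
  cos(255 deg) = -0.2588, sin(255 deg) = -0.9659
  joint[2] = (-5.5285, 2.5780) + 4.7 * (-0.2588, -0.9659) = (-5.5285 + -1.2164, 2.5780 + -4.5399) = (-6.7449, -1.9619)
link 2: phi[2] = 155 + 100 + -30 = 225 deg
  cos(225 deg) = -0.7071, sin(225 deg) = -0.7071
  joint[3] = (-6.7449, -1.9619) + 7.8 * (-0.7071, -0.7071) = (-6.7449 + -5.5154, -1.9619 + -5.5154) = (-12.2604, -7.4773)
End effector: (-12.2604, -7.4773)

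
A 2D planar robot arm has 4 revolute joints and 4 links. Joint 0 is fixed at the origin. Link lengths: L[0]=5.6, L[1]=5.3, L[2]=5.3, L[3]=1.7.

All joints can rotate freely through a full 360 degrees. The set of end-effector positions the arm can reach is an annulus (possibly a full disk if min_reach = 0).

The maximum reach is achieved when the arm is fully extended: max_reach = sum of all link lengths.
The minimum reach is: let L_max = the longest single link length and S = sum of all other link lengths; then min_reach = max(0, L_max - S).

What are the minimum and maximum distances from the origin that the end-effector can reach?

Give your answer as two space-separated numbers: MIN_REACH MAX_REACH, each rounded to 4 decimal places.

Answer: 0.0000 17.9000

Derivation:
Link lengths: [5.6, 5.3, 5.3, 1.7]
max_reach = 5.6 + 5.3 + 5.3 + 1.7 = 17.9
L_max = max([5.6, 5.3, 5.3, 1.7]) = 5.6
S (sum of others) = 17.9 - 5.6 = 12.3
min_reach = max(0, 5.6 - 12.3) = max(0, -6.7) = 0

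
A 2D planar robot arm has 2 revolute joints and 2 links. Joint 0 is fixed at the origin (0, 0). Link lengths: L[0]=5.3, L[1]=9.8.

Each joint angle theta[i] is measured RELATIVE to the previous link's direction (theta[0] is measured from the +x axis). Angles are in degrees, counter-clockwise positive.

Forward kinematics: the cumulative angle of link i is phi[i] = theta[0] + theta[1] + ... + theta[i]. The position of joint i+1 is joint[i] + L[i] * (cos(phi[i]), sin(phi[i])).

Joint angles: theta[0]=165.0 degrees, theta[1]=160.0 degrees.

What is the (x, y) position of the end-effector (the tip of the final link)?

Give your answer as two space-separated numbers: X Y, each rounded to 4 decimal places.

joint[0] = (0.0000, 0.0000)  (base)
link 0: phi[0] = 165 = 165 deg
  cos(165 deg) = -0.9659, sin(165 deg) = 0.2588
  joint[1] = (0.0000, 0.0000) + 5.3 * (-0.9659, 0.2588) = (0.0000 + -5.1194, 0.0000 + 1.3717) = (-5.1194, 1.3717)
link 1: phi[1] = 165 + 160 = 325 deg
  cos(325 deg) = 0.8192, sin(325 deg) = -0.5736
  joint[2] = (-5.1194, 1.3717) + 9.8 * (0.8192, -0.5736) = (-5.1194 + 8.0277, 1.3717 + -5.6210) = (2.9083, -4.2493)
End effector: (2.9083, -4.2493)

Answer: 2.9083 -4.2493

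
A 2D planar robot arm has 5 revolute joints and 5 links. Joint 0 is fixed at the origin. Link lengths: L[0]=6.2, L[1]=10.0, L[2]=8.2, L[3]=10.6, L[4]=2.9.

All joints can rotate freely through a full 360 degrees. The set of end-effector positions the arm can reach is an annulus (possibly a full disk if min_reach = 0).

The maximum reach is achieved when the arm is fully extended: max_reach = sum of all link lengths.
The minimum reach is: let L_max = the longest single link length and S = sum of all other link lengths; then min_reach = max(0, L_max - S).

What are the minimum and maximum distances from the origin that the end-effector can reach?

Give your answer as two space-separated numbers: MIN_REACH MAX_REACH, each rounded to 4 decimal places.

Answer: 0.0000 37.9000

Derivation:
Link lengths: [6.2, 10.0, 8.2, 10.6, 2.9]
max_reach = 6.2 + 10 + 8.2 + 10.6 + 2.9 = 37.9
L_max = max([6.2, 10.0, 8.2, 10.6, 2.9]) = 10.6
S (sum of others) = 37.9 - 10.6 = 27.3
min_reach = max(0, 10.6 - 27.3) = max(0, -16.7) = 0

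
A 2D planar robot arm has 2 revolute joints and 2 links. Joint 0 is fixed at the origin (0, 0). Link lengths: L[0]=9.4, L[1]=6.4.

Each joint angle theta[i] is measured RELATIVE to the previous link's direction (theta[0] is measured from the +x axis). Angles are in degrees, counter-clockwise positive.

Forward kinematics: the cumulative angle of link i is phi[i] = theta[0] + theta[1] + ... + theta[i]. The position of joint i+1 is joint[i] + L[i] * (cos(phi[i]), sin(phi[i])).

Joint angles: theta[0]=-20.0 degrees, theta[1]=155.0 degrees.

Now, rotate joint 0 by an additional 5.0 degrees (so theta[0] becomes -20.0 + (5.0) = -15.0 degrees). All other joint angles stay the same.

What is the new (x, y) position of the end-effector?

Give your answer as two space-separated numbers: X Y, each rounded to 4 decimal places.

joint[0] = (0.0000, 0.0000)  (base)
link 0: phi[0] = -15 = -15 deg
  cos(-15 deg) = 0.9659, sin(-15 deg) = -0.2588
  joint[1] = (0.0000, 0.0000) + 9.4 * (0.9659, -0.2588) = (0.0000 + 9.0797, 0.0000 + -2.4329) = (9.0797, -2.4329)
link 1: phi[1] = -15 + 155 = 140 deg
  cos(140 deg) = -0.7660, sin(140 deg) = 0.6428
  joint[2] = (9.0797, -2.4329) + 6.4 * (-0.7660, 0.6428) = (9.0797 + -4.9027, -2.4329 + 4.1138) = (4.1770, 1.6809)
End effector: (4.1770, 1.6809)

Answer: 4.1770 1.6809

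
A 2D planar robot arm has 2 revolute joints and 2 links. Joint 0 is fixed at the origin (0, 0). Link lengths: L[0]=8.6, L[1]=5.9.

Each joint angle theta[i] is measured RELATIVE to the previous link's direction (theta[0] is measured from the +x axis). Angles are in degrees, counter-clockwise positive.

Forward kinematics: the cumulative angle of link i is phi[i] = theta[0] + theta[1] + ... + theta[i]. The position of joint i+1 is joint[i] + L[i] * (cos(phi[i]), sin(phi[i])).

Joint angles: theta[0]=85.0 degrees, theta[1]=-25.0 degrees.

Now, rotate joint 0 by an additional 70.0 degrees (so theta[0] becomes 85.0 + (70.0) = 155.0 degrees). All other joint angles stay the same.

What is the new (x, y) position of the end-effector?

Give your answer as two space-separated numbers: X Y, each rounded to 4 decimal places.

Answer: -11.5867 8.1542

Derivation:
joint[0] = (0.0000, 0.0000)  (base)
link 0: phi[0] = 155 = 155 deg
  cos(155 deg) = -0.9063, sin(155 deg) = 0.4226
  joint[1] = (0.0000, 0.0000) + 8.6 * (-0.9063, 0.4226) = (0.0000 + -7.7942, 0.0000 + 3.6345) = (-7.7942, 3.6345)
link 1: phi[1] = 155 + -25 = 130 deg
  cos(130 deg) = -0.6428, sin(130 deg) = 0.7660
  joint[2] = (-7.7942, 3.6345) + 5.9 * (-0.6428, 0.7660) = (-7.7942 + -3.7924, 3.6345 + 4.5197) = (-11.5867, 8.1542)
End effector: (-11.5867, 8.1542)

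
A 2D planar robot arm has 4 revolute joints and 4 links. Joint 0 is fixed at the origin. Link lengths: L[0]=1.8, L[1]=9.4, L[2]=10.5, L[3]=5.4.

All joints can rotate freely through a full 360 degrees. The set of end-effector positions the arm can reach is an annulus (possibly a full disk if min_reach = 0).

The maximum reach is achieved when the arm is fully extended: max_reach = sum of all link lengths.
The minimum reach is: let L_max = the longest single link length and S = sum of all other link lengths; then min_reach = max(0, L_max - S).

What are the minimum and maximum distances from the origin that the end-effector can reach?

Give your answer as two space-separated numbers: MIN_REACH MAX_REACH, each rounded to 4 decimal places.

Answer: 0.0000 27.1000

Derivation:
Link lengths: [1.8, 9.4, 10.5, 5.4]
max_reach = 1.8 + 9.4 + 10.5 + 5.4 = 27.1
L_max = max([1.8, 9.4, 10.5, 5.4]) = 10.5
S (sum of others) = 27.1 - 10.5 = 16.6
min_reach = max(0, 10.5 - 16.6) = max(0, -6.1) = 0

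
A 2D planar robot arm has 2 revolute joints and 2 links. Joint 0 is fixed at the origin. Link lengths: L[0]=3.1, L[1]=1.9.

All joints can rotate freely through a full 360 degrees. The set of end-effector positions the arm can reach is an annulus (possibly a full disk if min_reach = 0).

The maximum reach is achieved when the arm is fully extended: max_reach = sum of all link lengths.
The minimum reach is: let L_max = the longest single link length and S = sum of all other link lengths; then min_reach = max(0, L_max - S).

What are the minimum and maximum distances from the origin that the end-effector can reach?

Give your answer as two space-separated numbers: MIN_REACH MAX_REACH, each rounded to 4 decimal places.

Answer: 1.2000 5.0000

Derivation:
Link lengths: [3.1, 1.9]
max_reach = 3.1 + 1.9 = 5
L_max = max([3.1, 1.9]) = 3.1
S (sum of others) = 5 - 3.1 = 1.9
min_reach = max(0, 3.1 - 1.9) = max(0, 1.2) = 1.2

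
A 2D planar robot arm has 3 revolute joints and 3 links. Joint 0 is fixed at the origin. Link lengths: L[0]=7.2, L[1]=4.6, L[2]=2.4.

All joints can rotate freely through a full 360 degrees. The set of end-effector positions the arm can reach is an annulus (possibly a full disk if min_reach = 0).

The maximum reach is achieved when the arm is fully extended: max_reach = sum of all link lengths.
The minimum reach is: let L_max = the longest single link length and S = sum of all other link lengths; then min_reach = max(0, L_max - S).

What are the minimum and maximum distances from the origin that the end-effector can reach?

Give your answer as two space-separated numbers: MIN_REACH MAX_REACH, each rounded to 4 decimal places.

Link lengths: [7.2, 4.6, 2.4]
max_reach = 7.2 + 4.6 + 2.4 = 14.2
L_max = max([7.2, 4.6, 2.4]) = 7.2
S (sum of others) = 14.2 - 7.2 = 7
min_reach = max(0, 7.2 - 7) = max(0, 0.2) = 0.2

Answer: 0.2000 14.2000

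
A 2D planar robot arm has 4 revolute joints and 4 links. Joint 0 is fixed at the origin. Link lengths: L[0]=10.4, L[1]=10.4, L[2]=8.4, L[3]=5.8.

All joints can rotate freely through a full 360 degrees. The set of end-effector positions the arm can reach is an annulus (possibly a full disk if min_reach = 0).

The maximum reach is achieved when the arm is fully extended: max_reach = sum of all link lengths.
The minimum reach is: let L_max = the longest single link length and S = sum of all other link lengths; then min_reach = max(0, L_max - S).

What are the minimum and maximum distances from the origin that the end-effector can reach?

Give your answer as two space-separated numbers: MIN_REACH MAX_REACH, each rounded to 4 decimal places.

Answer: 0.0000 35.0000

Derivation:
Link lengths: [10.4, 10.4, 8.4, 5.8]
max_reach = 10.4 + 10.4 + 8.4 + 5.8 = 35
L_max = max([10.4, 10.4, 8.4, 5.8]) = 10.4
S (sum of others) = 35 - 10.4 = 24.6
min_reach = max(0, 10.4 - 24.6) = max(0, -14.2) = 0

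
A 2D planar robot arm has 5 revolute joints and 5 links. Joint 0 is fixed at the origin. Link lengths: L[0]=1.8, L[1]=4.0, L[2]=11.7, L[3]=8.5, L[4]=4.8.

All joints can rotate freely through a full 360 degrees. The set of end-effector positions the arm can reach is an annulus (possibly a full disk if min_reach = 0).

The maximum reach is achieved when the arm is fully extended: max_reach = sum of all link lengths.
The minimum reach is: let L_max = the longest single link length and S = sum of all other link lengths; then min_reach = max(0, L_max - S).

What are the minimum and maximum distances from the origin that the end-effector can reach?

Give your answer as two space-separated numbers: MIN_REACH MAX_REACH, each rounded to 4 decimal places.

Link lengths: [1.8, 4.0, 11.7, 8.5, 4.8]
max_reach = 1.8 + 4 + 11.7 + 8.5 + 4.8 = 30.8
L_max = max([1.8, 4.0, 11.7, 8.5, 4.8]) = 11.7
S (sum of others) = 30.8 - 11.7 = 19.1
min_reach = max(0, 11.7 - 19.1) = max(0, -7.4) = 0

Answer: 0.0000 30.8000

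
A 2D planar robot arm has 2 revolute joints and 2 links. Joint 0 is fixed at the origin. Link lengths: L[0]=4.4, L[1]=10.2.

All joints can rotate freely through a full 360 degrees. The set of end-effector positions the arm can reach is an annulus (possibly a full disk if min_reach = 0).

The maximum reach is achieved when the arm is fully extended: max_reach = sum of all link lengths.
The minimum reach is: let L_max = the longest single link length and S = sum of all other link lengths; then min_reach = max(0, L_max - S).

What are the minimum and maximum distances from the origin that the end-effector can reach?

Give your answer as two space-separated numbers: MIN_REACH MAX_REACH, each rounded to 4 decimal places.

Answer: 5.8000 14.6000

Derivation:
Link lengths: [4.4, 10.2]
max_reach = 4.4 + 10.2 = 14.6
L_max = max([4.4, 10.2]) = 10.2
S (sum of others) = 14.6 - 10.2 = 4.4
min_reach = max(0, 10.2 - 4.4) = max(0, 5.8) = 5.8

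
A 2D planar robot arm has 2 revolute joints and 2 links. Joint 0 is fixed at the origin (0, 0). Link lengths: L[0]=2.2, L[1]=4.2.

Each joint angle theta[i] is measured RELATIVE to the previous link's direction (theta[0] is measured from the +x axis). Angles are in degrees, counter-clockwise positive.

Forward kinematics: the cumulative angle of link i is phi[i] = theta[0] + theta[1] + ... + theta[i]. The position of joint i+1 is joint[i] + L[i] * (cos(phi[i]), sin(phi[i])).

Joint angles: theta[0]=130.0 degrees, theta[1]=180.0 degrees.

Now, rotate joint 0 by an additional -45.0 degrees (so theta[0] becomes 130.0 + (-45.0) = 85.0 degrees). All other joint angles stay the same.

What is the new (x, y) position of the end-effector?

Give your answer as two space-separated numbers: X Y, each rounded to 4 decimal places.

Answer: -0.1743 -1.9924

Derivation:
joint[0] = (0.0000, 0.0000)  (base)
link 0: phi[0] = 85 = 85 deg
  cos(85 deg) = 0.0872, sin(85 deg) = 0.9962
  joint[1] = (0.0000, 0.0000) + 2.2 * (0.0872, 0.9962) = (0.0000 + 0.1917, 0.0000 + 2.1916) = (0.1917, 2.1916)
link 1: phi[1] = 85 + 180 = 265 deg
  cos(265 deg) = -0.0872, sin(265 deg) = -0.9962
  joint[2] = (0.1917, 2.1916) + 4.2 * (-0.0872, -0.9962) = (0.1917 + -0.3661, 2.1916 + -4.1840) = (-0.1743, -1.9924)
End effector: (-0.1743, -1.9924)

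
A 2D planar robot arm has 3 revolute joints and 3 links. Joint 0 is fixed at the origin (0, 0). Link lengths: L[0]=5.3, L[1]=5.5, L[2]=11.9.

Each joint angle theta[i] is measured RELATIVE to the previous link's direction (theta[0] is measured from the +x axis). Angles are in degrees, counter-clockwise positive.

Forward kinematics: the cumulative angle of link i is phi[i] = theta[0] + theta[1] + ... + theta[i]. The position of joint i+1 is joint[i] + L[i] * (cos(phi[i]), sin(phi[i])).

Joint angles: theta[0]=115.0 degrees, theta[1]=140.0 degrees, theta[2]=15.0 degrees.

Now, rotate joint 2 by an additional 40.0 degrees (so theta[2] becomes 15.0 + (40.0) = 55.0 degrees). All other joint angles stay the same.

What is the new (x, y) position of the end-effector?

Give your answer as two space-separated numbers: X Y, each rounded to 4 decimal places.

Answer: 3.9858 -9.6251

Derivation:
joint[0] = (0.0000, 0.0000)  (base)
link 0: phi[0] = 115 = 115 deg
  cos(115 deg) = -0.4226, sin(115 deg) = 0.9063
  joint[1] = (0.0000, 0.0000) + 5.3 * (-0.4226, 0.9063) = (0.0000 + -2.2399, 0.0000 + 4.8034) = (-2.2399, 4.8034)
link 1: phi[1] = 115 + 140 = 255 deg
  cos(255 deg) = -0.2588, sin(255 deg) = -0.9659
  joint[2] = (-2.2399, 4.8034) + 5.5 * (-0.2588, -0.9659) = (-2.2399 + -1.4235, 4.8034 + -5.3126) = (-3.6634, -0.5092)
link 2: phi[2] = 115 + 140 + 55 = 310 deg
  cos(310 deg) = 0.6428, sin(310 deg) = -0.7660
  joint[3] = (-3.6634, -0.5092) + 11.9 * (0.6428, -0.7660) = (-3.6634 + 7.6492, -0.5092 + -9.1159) = (3.9858, -9.6251)
End effector: (3.9858, -9.6251)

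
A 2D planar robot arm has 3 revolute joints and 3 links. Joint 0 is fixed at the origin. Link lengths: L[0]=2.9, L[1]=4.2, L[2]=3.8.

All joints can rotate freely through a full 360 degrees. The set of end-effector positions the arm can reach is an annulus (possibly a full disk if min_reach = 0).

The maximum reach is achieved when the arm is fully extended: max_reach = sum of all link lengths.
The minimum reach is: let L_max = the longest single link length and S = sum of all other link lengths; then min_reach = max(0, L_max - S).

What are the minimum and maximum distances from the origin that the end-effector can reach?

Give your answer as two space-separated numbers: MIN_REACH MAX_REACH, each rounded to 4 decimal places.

Link lengths: [2.9, 4.2, 3.8]
max_reach = 2.9 + 4.2 + 3.8 = 10.9
L_max = max([2.9, 4.2, 3.8]) = 4.2
S (sum of others) = 10.9 - 4.2 = 6.7
min_reach = max(0, 4.2 - 6.7) = max(0, -2.5) = 0

Answer: 0.0000 10.9000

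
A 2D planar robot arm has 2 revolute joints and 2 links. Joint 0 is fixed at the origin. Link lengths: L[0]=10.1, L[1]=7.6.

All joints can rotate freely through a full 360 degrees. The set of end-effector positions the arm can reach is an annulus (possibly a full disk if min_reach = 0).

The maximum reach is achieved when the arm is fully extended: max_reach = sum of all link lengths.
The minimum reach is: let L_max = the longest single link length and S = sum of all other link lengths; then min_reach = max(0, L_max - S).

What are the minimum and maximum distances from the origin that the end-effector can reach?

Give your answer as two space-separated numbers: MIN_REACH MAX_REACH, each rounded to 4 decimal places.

Link lengths: [10.1, 7.6]
max_reach = 10.1 + 7.6 = 17.7
L_max = max([10.1, 7.6]) = 10.1
S (sum of others) = 17.7 - 10.1 = 7.6
min_reach = max(0, 10.1 - 7.6) = max(0, 2.5) = 2.5

Answer: 2.5000 17.7000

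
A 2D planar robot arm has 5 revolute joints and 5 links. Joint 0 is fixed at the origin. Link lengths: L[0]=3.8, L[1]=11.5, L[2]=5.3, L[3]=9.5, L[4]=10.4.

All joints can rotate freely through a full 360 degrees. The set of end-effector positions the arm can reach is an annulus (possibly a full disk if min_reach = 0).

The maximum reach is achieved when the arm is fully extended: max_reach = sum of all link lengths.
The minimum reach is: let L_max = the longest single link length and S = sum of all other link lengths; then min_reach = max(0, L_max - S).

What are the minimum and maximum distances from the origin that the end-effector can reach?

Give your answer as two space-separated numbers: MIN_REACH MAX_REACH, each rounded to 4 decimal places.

Link lengths: [3.8, 11.5, 5.3, 9.5, 10.4]
max_reach = 3.8 + 11.5 + 5.3 + 9.5 + 10.4 = 40.5
L_max = max([3.8, 11.5, 5.3, 9.5, 10.4]) = 11.5
S (sum of others) = 40.5 - 11.5 = 29
min_reach = max(0, 11.5 - 29) = max(0, -17.5) = 0

Answer: 0.0000 40.5000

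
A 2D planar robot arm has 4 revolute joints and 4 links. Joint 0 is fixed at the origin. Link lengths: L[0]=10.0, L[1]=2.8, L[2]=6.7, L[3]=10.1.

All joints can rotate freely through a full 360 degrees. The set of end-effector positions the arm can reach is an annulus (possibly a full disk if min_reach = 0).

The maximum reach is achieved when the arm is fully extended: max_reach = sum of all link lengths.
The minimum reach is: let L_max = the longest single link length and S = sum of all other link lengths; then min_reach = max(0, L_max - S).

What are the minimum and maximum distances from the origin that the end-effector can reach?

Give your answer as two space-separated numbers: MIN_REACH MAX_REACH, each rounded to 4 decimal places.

Answer: 0.0000 29.6000

Derivation:
Link lengths: [10.0, 2.8, 6.7, 10.1]
max_reach = 10 + 2.8 + 6.7 + 10.1 = 29.6
L_max = max([10.0, 2.8, 6.7, 10.1]) = 10.1
S (sum of others) = 29.6 - 10.1 = 19.5
min_reach = max(0, 10.1 - 19.5) = max(0, -9.4) = 0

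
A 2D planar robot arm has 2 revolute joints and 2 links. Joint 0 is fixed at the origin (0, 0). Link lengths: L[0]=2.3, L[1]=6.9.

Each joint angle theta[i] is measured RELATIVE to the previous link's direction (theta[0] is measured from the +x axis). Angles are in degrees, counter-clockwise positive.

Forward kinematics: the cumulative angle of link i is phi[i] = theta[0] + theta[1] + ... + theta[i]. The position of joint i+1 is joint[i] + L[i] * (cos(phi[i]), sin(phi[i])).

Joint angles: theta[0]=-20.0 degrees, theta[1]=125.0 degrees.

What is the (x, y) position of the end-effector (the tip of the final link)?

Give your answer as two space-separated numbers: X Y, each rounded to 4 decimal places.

Answer: 0.3754 5.8782

Derivation:
joint[0] = (0.0000, 0.0000)  (base)
link 0: phi[0] = -20 = -20 deg
  cos(-20 deg) = 0.9397, sin(-20 deg) = -0.3420
  joint[1] = (0.0000, 0.0000) + 2.3 * (0.9397, -0.3420) = (0.0000 + 2.1613, 0.0000 + -0.7866) = (2.1613, -0.7866)
link 1: phi[1] = -20 + 125 = 105 deg
  cos(105 deg) = -0.2588, sin(105 deg) = 0.9659
  joint[2] = (2.1613, -0.7866) + 6.9 * (-0.2588, 0.9659) = (2.1613 + -1.7859, -0.7866 + 6.6649) = (0.3754, 5.8782)
End effector: (0.3754, 5.8782)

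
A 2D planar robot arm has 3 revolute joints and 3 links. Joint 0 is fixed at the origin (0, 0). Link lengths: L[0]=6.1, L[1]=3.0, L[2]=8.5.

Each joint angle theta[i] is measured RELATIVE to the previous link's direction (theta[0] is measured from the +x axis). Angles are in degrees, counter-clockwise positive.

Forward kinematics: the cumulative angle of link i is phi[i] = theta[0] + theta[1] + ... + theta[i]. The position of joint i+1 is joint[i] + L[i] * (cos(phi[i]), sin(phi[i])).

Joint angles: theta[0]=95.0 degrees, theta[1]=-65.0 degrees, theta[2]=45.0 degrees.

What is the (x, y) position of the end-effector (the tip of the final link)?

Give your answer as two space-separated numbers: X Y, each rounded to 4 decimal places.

Answer: 4.2664 15.7872

Derivation:
joint[0] = (0.0000, 0.0000)  (base)
link 0: phi[0] = 95 = 95 deg
  cos(95 deg) = -0.0872, sin(95 deg) = 0.9962
  joint[1] = (0.0000, 0.0000) + 6.1 * (-0.0872, 0.9962) = (0.0000 + -0.5317, 0.0000 + 6.0768) = (-0.5317, 6.0768)
link 1: phi[1] = 95 + -65 = 30 deg
  cos(30 deg) = 0.8660, sin(30 deg) = 0.5000
  joint[2] = (-0.5317, 6.0768) + 3 * (0.8660, 0.5000) = (-0.5317 + 2.5981, 6.0768 + 1.5000) = (2.0664, 7.5768)
link 2: phi[2] = 95 + -65 + 45 = 75 deg
  cos(75 deg) = 0.2588, sin(75 deg) = 0.9659
  joint[3] = (2.0664, 7.5768) + 8.5 * (0.2588, 0.9659) = (2.0664 + 2.2000, 7.5768 + 8.2104) = (4.2664, 15.7872)
End effector: (4.2664, 15.7872)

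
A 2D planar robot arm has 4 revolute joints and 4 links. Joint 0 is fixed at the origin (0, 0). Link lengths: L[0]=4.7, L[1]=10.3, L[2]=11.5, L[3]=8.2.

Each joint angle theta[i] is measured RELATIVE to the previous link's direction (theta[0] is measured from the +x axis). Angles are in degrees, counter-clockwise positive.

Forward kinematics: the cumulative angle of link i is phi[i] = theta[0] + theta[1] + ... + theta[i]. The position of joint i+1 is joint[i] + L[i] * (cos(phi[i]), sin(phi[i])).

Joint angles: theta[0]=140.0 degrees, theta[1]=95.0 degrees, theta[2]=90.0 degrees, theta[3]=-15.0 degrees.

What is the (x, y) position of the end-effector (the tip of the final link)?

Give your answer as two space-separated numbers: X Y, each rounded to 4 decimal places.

Answer: 5.1829 -18.2939

Derivation:
joint[0] = (0.0000, 0.0000)  (base)
link 0: phi[0] = 140 = 140 deg
  cos(140 deg) = -0.7660, sin(140 deg) = 0.6428
  joint[1] = (0.0000, 0.0000) + 4.7 * (-0.7660, 0.6428) = (0.0000 + -3.6004, 0.0000 + 3.0211) = (-3.6004, 3.0211)
link 1: phi[1] = 140 + 95 = 235 deg
  cos(235 deg) = -0.5736, sin(235 deg) = -0.8192
  joint[2] = (-3.6004, 3.0211) + 10.3 * (-0.5736, -0.8192) = (-3.6004 + -5.9078, 3.0211 + -8.4373) = (-9.5082, -5.4162)
link 2: phi[2] = 140 + 95 + 90 = 325 deg
  cos(325 deg) = 0.8192, sin(325 deg) = -0.5736
  joint[3] = (-9.5082, -5.4162) + 11.5 * (0.8192, -0.5736) = (-9.5082 + 9.4202, -5.4162 + -6.5961) = (-0.0880, -12.0123)
link 3: phi[3] = 140 + 95 + 90 + -15 = 310 deg
  cos(310 deg) = 0.6428, sin(310 deg) = -0.7660
  joint[4] = (-0.0880, -12.0123) + 8.2 * (0.6428, -0.7660) = (-0.0880 + 5.2709, -12.0123 + -6.2816) = (5.1829, -18.2939)
End effector: (5.1829, -18.2939)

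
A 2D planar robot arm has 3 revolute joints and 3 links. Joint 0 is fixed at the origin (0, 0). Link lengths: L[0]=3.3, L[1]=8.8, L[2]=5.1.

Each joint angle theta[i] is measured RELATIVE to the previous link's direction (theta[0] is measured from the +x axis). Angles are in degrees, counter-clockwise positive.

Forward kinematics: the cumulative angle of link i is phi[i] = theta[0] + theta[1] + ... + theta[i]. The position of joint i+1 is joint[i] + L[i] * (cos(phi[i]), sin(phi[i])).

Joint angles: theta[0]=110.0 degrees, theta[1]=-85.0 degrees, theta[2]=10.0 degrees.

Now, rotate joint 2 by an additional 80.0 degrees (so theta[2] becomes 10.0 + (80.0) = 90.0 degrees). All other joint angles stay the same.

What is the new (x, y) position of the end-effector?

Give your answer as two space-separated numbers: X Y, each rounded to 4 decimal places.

joint[0] = (0.0000, 0.0000)  (base)
link 0: phi[0] = 110 = 110 deg
  cos(110 deg) = -0.3420, sin(110 deg) = 0.9397
  joint[1] = (0.0000, 0.0000) + 3.3 * (-0.3420, 0.9397) = (0.0000 + -1.1287, 0.0000 + 3.1010) = (-1.1287, 3.1010)
link 1: phi[1] = 110 + -85 = 25 deg
  cos(25 deg) = 0.9063, sin(25 deg) = 0.4226
  joint[2] = (-1.1287, 3.1010) + 8.8 * (0.9063, 0.4226) = (-1.1287 + 7.9755, 3.1010 + 3.7190) = (6.8468, 6.8200)
link 2: phi[2] = 110 + -85 + 90 = 115 deg
  cos(115 deg) = -0.4226, sin(115 deg) = 0.9063
  joint[3] = (6.8468, 6.8200) + 5.1 * (-0.4226, 0.9063) = (6.8468 + -2.1554, 6.8200 + 4.6222) = (4.6915, 11.4422)
End effector: (4.6915, 11.4422)

Answer: 4.6915 11.4422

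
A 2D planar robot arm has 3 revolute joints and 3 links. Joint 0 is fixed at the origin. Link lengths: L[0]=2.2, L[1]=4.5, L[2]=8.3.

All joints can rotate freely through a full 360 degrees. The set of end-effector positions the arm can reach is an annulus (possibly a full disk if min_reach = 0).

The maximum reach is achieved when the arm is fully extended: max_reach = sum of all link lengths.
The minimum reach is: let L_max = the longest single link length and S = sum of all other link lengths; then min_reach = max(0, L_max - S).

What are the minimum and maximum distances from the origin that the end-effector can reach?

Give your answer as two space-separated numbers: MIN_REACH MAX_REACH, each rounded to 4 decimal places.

Link lengths: [2.2, 4.5, 8.3]
max_reach = 2.2 + 4.5 + 8.3 = 15
L_max = max([2.2, 4.5, 8.3]) = 8.3
S (sum of others) = 15 - 8.3 = 6.7
min_reach = max(0, 8.3 - 6.7) = max(0, 1.6) = 1.6

Answer: 1.6000 15.0000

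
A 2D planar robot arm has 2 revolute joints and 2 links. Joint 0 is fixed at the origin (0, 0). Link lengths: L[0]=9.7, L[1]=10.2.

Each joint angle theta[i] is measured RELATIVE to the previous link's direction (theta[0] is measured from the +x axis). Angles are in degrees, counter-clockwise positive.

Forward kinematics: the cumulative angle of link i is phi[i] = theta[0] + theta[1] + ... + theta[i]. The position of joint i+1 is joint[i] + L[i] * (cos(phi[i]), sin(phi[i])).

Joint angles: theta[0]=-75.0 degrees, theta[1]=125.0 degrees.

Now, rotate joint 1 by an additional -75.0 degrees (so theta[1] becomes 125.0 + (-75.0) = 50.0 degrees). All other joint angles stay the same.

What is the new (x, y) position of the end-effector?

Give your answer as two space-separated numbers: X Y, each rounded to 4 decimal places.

joint[0] = (0.0000, 0.0000)  (base)
link 0: phi[0] = -75 = -75 deg
  cos(-75 deg) = 0.2588, sin(-75 deg) = -0.9659
  joint[1] = (0.0000, 0.0000) + 9.7 * (0.2588, -0.9659) = (0.0000 + 2.5105, 0.0000 + -9.3695) = (2.5105, -9.3695)
link 1: phi[1] = -75 + 50 = -25 deg
  cos(-25 deg) = 0.9063, sin(-25 deg) = -0.4226
  joint[2] = (2.5105, -9.3695) + 10.2 * (0.9063, -0.4226) = (2.5105 + 9.2443, -9.3695 + -4.3107) = (11.7549, -13.6802)
End effector: (11.7549, -13.6802)

Answer: 11.7549 -13.6802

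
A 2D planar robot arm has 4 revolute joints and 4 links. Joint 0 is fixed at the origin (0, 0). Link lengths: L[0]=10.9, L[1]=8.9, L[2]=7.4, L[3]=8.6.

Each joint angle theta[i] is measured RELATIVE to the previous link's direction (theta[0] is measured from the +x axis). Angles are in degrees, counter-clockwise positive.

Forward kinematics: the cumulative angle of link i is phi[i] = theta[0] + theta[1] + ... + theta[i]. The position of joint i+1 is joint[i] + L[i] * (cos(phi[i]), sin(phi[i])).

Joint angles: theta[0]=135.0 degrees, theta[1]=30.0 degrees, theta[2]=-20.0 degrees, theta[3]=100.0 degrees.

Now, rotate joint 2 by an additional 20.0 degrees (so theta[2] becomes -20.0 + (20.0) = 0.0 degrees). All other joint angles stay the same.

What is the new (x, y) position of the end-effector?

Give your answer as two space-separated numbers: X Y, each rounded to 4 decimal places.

Answer: -24.2016 3.3589

Derivation:
joint[0] = (0.0000, 0.0000)  (base)
link 0: phi[0] = 135 = 135 deg
  cos(135 deg) = -0.7071, sin(135 deg) = 0.7071
  joint[1] = (0.0000, 0.0000) + 10.9 * (-0.7071, 0.7071) = (0.0000 + -7.7075, 0.0000 + 7.7075) = (-7.7075, 7.7075)
link 1: phi[1] = 135 + 30 = 165 deg
  cos(165 deg) = -0.9659, sin(165 deg) = 0.2588
  joint[2] = (-7.7075, 7.7075) + 8.9 * (-0.9659, 0.2588) = (-7.7075 + -8.5967, 7.7075 + 2.3035) = (-16.3042, 10.0110)
link 2: phi[2] = 135 + 30 + 0 = 165 deg
  cos(165 deg) = -0.9659, sin(165 deg) = 0.2588
  joint[3] = (-16.3042, 10.0110) + 7.4 * (-0.9659, 0.2588) = (-16.3042 + -7.1479, 10.0110 + 1.9153) = (-23.4521, 11.9262)
link 3: phi[3] = 135 + 30 + 0 + 100 = 265 deg
  cos(265 deg) = -0.0872, sin(265 deg) = -0.9962
  joint[4] = (-23.4521, 11.9262) + 8.6 * (-0.0872, -0.9962) = (-23.4521 + -0.7495, 11.9262 + -8.5673) = (-24.2016, 3.3589)
End effector: (-24.2016, 3.3589)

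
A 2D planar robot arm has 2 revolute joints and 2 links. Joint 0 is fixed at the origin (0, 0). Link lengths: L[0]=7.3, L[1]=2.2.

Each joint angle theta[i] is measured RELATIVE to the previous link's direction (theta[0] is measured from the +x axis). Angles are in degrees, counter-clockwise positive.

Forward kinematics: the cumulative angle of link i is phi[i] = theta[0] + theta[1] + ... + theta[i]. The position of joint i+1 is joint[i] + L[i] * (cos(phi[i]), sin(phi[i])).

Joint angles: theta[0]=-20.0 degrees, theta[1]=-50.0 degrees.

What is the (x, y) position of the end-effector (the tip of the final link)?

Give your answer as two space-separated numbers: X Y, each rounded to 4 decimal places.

joint[0] = (0.0000, 0.0000)  (base)
link 0: phi[0] = -20 = -20 deg
  cos(-20 deg) = 0.9397, sin(-20 deg) = -0.3420
  joint[1] = (0.0000, 0.0000) + 7.3 * (0.9397, -0.3420) = (0.0000 + 6.8598, 0.0000 + -2.4967) = (6.8598, -2.4967)
link 1: phi[1] = -20 + -50 = -70 deg
  cos(-70 deg) = 0.3420, sin(-70 deg) = -0.9397
  joint[2] = (6.8598, -2.4967) + 2.2 * (0.3420, -0.9397) = (6.8598 + 0.7524, -2.4967 + -2.0673) = (7.6122, -4.5641)
End effector: (7.6122, -4.5641)

Answer: 7.6122 -4.5641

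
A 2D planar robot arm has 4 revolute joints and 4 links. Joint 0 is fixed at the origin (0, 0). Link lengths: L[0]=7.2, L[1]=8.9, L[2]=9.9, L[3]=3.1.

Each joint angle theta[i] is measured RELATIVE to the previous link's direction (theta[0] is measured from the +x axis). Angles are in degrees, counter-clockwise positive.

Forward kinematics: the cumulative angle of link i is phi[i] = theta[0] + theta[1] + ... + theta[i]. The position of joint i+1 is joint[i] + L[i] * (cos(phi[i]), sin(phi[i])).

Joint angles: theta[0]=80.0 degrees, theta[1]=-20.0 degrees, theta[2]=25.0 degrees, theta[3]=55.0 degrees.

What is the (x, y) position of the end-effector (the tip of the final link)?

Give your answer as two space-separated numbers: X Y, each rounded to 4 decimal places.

Answer: 4.1884 26.6532

Derivation:
joint[0] = (0.0000, 0.0000)  (base)
link 0: phi[0] = 80 = 80 deg
  cos(80 deg) = 0.1736, sin(80 deg) = 0.9848
  joint[1] = (0.0000, 0.0000) + 7.2 * (0.1736, 0.9848) = (0.0000 + 1.2503, 0.0000 + 7.0906) = (1.2503, 7.0906)
link 1: phi[1] = 80 + -20 = 60 deg
  cos(60 deg) = 0.5000, sin(60 deg) = 0.8660
  joint[2] = (1.2503, 7.0906) + 8.9 * (0.5000, 0.8660) = (1.2503 + 4.4500, 7.0906 + 7.7076) = (5.7003, 14.7982)
link 2: phi[2] = 80 + -20 + 25 = 85 deg
  cos(85 deg) = 0.0872, sin(85 deg) = 0.9962
  joint[3] = (5.7003, 14.7982) + 9.9 * (0.0872, 0.9962) = (5.7003 + 0.8628, 14.7982 + 9.8623) = (6.5631, 24.6606)
link 3: phi[3] = 80 + -20 + 25 + 55 = 140 deg
  cos(140 deg) = -0.7660, sin(140 deg) = 0.6428
  joint[4] = (6.5631, 24.6606) + 3.1 * (-0.7660, 0.6428) = (6.5631 + -2.3747, 24.6606 + 1.9926) = (4.1884, 26.6532)
End effector: (4.1884, 26.6532)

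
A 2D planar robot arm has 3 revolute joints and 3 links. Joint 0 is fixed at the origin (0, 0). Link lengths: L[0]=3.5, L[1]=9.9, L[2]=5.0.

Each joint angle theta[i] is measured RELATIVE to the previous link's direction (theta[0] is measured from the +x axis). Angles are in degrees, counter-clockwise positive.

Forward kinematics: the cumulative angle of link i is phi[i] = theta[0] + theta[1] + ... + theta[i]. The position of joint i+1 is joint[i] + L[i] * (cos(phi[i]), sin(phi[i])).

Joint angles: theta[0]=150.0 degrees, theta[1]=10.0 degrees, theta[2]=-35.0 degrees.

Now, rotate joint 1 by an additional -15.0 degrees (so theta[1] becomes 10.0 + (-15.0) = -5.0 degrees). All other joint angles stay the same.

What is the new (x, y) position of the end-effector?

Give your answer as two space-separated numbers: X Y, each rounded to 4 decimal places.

joint[0] = (0.0000, 0.0000)  (base)
link 0: phi[0] = 150 = 150 deg
  cos(150 deg) = -0.8660, sin(150 deg) = 0.5000
  joint[1] = (0.0000, 0.0000) + 3.5 * (-0.8660, 0.5000) = (0.0000 + -3.0311, 0.0000 + 1.7500) = (-3.0311, 1.7500)
link 1: phi[1] = 150 + -5 = 145 deg
  cos(145 deg) = -0.8192, sin(145 deg) = 0.5736
  joint[2] = (-3.0311, 1.7500) + 9.9 * (-0.8192, 0.5736) = (-3.0311 + -8.1096, 1.7500 + 5.6784) = (-11.1407, 7.4284)
link 2: phi[2] = 150 + -5 + -35 = 110 deg
  cos(110 deg) = -0.3420, sin(110 deg) = 0.9397
  joint[3] = (-11.1407, 7.4284) + 5 * (-0.3420, 0.9397) = (-11.1407 + -1.7101, 7.4284 + 4.6985) = (-12.8508, 12.1269)
End effector: (-12.8508, 12.1269)

Answer: -12.8508 12.1269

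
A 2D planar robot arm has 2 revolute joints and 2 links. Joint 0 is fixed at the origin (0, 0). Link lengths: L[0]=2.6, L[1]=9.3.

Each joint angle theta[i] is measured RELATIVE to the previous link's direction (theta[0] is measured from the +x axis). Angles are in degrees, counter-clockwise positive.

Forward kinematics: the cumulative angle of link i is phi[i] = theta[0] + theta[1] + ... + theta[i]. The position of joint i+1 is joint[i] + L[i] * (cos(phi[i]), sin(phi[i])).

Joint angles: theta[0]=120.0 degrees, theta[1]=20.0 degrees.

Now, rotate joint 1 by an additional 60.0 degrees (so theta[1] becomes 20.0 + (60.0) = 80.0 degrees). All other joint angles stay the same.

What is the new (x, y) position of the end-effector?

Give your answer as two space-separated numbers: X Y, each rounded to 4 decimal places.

joint[0] = (0.0000, 0.0000)  (base)
link 0: phi[0] = 120 = 120 deg
  cos(120 deg) = -0.5000, sin(120 deg) = 0.8660
  joint[1] = (0.0000, 0.0000) + 2.6 * (-0.5000, 0.8660) = (0.0000 + -1.3000, 0.0000 + 2.2517) = (-1.3000, 2.2517)
link 1: phi[1] = 120 + 80 = 200 deg
  cos(200 deg) = -0.9397, sin(200 deg) = -0.3420
  joint[2] = (-1.3000, 2.2517) + 9.3 * (-0.9397, -0.3420) = (-1.3000 + -8.7391, 2.2517 + -3.1808) = (-10.0391, -0.9291)
End effector: (-10.0391, -0.9291)

Answer: -10.0391 -0.9291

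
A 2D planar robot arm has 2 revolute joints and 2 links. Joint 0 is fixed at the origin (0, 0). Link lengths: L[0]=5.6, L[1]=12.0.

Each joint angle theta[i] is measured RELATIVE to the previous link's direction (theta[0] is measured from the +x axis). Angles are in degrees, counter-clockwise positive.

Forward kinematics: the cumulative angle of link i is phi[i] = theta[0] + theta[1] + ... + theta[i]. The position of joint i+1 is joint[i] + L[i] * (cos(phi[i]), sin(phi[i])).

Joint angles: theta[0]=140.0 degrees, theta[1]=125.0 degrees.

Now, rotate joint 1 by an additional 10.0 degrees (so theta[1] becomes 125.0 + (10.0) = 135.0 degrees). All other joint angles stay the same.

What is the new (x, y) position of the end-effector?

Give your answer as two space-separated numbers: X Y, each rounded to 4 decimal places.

joint[0] = (0.0000, 0.0000)  (base)
link 0: phi[0] = 140 = 140 deg
  cos(140 deg) = -0.7660, sin(140 deg) = 0.6428
  joint[1] = (0.0000, 0.0000) + 5.6 * (-0.7660, 0.6428) = (0.0000 + -4.2898, 0.0000 + 3.5996) = (-4.2898, 3.5996)
link 1: phi[1] = 140 + 135 = 275 deg
  cos(275 deg) = 0.0872, sin(275 deg) = -0.9962
  joint[2] = (-4.2898, 3.5996) + 12 * (0.0872, -0.9962) = (-4.2898 + 1.0459, 3.5996 + -11.9543) = (-3.2440, -8.3547)
End effector: (-3.2440, -8.3547)

Answer: -3.2440 -8.3547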